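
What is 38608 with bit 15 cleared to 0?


38608 & ~(1 << 15) = 5840

5840


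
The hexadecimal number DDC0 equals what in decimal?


DDC0 hex = 56768 decimal

56768


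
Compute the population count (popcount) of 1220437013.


0b1001000101111100110010000010101 has 14 set bits

14


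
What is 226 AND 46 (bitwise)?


0b11100010 & 0b101110 = 0b100010 = 34

34


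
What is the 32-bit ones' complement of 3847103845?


3847103845 ^ 4294967295 = 447863450

447863450


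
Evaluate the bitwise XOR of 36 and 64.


0b100100 ^ 0b1000000 = 0b1100100 = 100

100


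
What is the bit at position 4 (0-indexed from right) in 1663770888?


0b1100011001010110010000100001000, position 4 = 0

0


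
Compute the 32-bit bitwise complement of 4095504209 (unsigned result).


~0b11110100000111000110111101010001 = 0b1011111000111001000010101110 = 199463086 (32-bit unsigned)

199463086


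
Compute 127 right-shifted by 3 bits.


0b1111111 >> 3 = 0b1111 = 15

15


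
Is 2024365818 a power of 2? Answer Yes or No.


0b1111000101010010101111011111010. Multiple bits set => No

No


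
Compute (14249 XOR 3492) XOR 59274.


Step 1: 14249 ^ 3492 = 14861
Step 2: 14861 ^ 59274 = 56711

56711


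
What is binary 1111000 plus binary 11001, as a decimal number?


1111000 + 11001 = 10010001 = 145

145


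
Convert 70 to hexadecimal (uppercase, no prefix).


70 = 46 hex

46


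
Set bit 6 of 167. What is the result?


167 | (1 << 6) = 167 | 64 = 231

231


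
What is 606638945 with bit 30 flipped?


606638945 ^ (1 << 30) = 606638945 ^ 1073741824 = 1680380769

1680380769


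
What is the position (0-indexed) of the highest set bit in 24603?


0b110000000011011. Highest set bit at position 14

14


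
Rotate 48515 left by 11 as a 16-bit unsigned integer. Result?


Rotate 0b1011110110000011 left by 11 (16-bit) = 0b1110111101100 = 7660

7660


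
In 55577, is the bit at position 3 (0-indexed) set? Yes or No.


0b1101100100011001, bit 3 = 1. Yes

Yes


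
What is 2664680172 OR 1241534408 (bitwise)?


0b10011110110100111100101011101100 | 0b1001010000000000100111111001000 = 0b11011110110100111100111111101100 = 3738423276

3738423276


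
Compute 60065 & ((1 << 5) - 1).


60065 & 31 = 1

1


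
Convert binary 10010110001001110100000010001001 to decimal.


10010110001001110100000010001001 in decimal = 2519154825

2519154825


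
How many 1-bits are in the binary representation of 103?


0b1100111 has 5 set bits

5


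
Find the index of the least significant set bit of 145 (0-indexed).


0b10010001. Lowest set bit at position 0

0


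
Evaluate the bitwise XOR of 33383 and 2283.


0b1000001001100111 ^ 0b100011101011 = 0b1000101010001100 = 35468

35468


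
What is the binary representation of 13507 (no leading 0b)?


13507 = 11010011000011 in binary

11010011000011


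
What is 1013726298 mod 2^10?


1013726298 & 1023 = 90

90


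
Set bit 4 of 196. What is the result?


196 | (1 << 4) = 196 | 16 = 212

212


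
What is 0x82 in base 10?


82 hex = 130 decimal

130


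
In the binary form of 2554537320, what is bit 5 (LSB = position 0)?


0b10011000010000110010010101101000, position 5 = 1

1


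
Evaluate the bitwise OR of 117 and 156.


0b1110101 | 0b10011100 = 0b11111101 = 253

253


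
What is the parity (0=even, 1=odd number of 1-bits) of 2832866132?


0b10101000110110100001101101010100 has 15 ones => parity 1

1


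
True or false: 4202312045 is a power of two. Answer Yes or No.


0b11111010011110100011000101101101. Multiple bits set => No

No


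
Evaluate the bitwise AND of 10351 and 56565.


0b10100001101111 & 0b1101110011110101 = 0b100001100101 = 2149

2149


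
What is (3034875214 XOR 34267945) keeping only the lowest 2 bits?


Step 1: 3034875214 ^ 34267945 = 3069077095
Step 2: 3069077095 & 3 = 3

3


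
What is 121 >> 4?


0b1111001 >> 4 = 0b111 = 7

7


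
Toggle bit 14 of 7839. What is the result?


7839 ^ (1 << 14) = 7839 ^ 16384 = 24223

24223


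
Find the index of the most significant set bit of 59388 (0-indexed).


0b1110011111111100. Highest set bit at position 15

15


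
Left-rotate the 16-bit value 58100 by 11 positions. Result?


Rotate 0b1110001011110100 left by 11 (16-bit) = 0b1010011100010111 = 42775

42775


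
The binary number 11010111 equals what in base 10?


11010111 in decimal = 215

215


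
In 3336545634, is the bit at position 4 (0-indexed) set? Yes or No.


0b11000110110111111010010101100010, bit 4 = 0. No

No


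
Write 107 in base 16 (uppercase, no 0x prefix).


107 = 6B hex

6B


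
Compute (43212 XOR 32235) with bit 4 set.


Step 1: 43212 ^ 32235 = 54567
Step 2: 54567 | (1 << 4) = 54567 | 16 = 54583

54583


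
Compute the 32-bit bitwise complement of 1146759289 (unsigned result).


~0b1000100010110100010100001111001 = 0b10111011101001011101011110000110 = 3148208006 (32-bit unsigned)

3148208006


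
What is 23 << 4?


0b10111 << 4 = 0b101110000 = 368

368


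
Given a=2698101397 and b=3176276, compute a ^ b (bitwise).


2698101397 ^ 3176276 = 2699146689

2699146689


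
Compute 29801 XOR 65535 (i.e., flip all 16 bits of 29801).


29801 ^ 65535 = 35734

35734


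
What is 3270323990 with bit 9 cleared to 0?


3270323990 & ~(1 << 9) = 3270323478

3270323478


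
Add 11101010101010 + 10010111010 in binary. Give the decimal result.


11101010101010 + 10010111010 = 11111101100100 = 16228

16228


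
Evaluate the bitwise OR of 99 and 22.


0b1100011 | 0b10110 = 0b1110111 = 119

119


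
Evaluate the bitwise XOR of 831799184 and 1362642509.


0b110001100101000011111110010000 ^ 0b1010001001110000100011001001101 = 0b1100000101011000111100111011101 = 1621916125

1621916125


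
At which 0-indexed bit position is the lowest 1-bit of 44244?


0b1010110011010100. Lowest set bit at position 2

2


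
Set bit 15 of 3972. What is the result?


3972 | (1 << 15) = 3972 | 32768 = 36740

36740


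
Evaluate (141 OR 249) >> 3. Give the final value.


Step 1: 141 | 249 = 253
Step 2: 253 >> 3 = 31

31


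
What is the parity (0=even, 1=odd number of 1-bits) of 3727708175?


0b11011110001100000101000000001111 has 14 ones => parity 0

0


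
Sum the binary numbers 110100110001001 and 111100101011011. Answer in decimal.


110100110001001 + 111100101011011 = 1110001011100100 = 58084

58084


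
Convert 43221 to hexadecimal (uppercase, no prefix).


43221 = A8D5 hex

A8D5


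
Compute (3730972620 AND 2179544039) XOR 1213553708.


Step 1: 3730972620 & 2179544039 = 2153780164
Step 2: 2153780164 ^ 1213553708 = 3358937064

3358937064


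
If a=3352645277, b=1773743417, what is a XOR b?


3352645277 ^ 1773743417 = 2926338980

2926338980


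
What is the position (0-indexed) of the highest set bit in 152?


0b10011000. Highest set bit at position 7

7


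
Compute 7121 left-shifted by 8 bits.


0b1101111010001 << 8 = 0b110111101000100000000 = 1822976

1822976


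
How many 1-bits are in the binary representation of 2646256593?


0b10011101101110101010101111010001 has 19 set bits

19


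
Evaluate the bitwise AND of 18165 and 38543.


0b100011011110101 & 0b1001011010001111 = 0b11010000101 = 1669

1669


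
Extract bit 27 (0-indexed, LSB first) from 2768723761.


0b10100101000001110101111100110001, position 27 = 0

0


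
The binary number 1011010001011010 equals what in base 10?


1011010001011010 in decimal = 46170

46170


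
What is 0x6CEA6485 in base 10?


6CEA6485 hex = 1827300485 decimal

1827300485


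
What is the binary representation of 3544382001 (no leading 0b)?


3544382001 = 11010011010000101111101000110001 in binary

11010011010000101111101000110001


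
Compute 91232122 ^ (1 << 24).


91232122 ^ (1 << 24) = 91232122 ^ 16777216 = 74454906

74454906


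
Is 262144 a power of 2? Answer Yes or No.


0b1000000000000000000. Only one bit set => Yes

Yes


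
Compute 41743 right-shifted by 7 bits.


0b1010001100001111 >> 7 = 0b101000110 = 326

326


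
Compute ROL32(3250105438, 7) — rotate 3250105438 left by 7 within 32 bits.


Rotate 0b11000001101110001010110001011110 left by 7 (32-bit) = 0b11011100010101100010111101100000 = 3696635744

3696635744


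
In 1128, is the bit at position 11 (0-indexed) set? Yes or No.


0b10001101000, bit 11 = 0. No

No


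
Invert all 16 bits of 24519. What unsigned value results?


24519 ^ 65535 = 41016

41016


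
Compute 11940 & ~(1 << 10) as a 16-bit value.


11940 & ~(1 << 10) = 10916

10916


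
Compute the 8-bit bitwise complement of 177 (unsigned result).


~0b10110001 = 0b1001110 = 78 (8-bit unsigned)

78


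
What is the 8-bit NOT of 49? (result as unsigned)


~0b110001 = 0b11001110 = 206 (8-bit unsigned)

206


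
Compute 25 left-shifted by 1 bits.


0b11001 << 1 = 0b110010 = 50

50


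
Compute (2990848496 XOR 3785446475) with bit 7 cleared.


Step 1: 2990848496 ^ 3785446475 = 1407577531
Step 2: 1407577531 & ~(1 << 7) = 1407577403

1407577403


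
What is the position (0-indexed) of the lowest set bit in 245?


0b11110101. Lowest set bit at position 0

0


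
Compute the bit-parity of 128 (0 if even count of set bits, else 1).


0b10000000 has 1 ones => parity 1

1


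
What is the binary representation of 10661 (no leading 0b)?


10661 = 10100110100101 in binary

10100110100101


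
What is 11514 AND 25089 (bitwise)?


0b10110011111010 & 0b110001000000001 = 0b10000000000000 = 8192

8192


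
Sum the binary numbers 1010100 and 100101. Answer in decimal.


1010100 + 100101 = 1111001 = 121

121


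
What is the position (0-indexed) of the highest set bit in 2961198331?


0b10110000100000000100110011111011. Highest set bit at position 31

31


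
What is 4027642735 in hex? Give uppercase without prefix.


4027642735 = F010F36F hex

F010F36F


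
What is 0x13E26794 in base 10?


13E26794 hex = 333604756 decimal

333604756


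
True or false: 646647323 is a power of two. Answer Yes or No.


0b100110100010110000111000011011. Multiple bits set => No

No


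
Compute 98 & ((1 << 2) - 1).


98 & 3 = 2

2


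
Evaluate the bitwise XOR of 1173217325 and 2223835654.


0b1000101111011011110000000101101 ^ 0b10000100100011010000101000000110 = 0b11000001011000001110101000101011 = 3244354091

3244354091


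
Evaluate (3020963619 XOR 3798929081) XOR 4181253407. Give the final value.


Step 1: 3020963619 ^ 3798929081 = 1451176346
Step 2: 1451176346 ^ 4181253407 = 2940726405

2940726405


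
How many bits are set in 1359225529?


0b1010001000001000010001010111001 has 11 set bits

11


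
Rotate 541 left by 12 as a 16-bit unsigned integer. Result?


Rotate 0b1000011101 left by 12 (16-bit) = 0b1101000000100001 = 53281

53281


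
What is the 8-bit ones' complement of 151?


151 ^ 255 = 104

104


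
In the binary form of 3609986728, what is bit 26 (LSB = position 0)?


0b11010111001011000000011010101000, position 26 = 1

1


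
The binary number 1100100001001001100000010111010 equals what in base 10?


1100100001001001100000010111010 in decimal = 1680130234

1680130234


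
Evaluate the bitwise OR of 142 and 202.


0b10001110 | 0b11001010 = 0b11001110 = 206

206


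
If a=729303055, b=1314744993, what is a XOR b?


729303055 ^ 1314744993 = 1696932526

1696932526


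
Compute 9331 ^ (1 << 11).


9331 ^ (1 << 11) = 9331 ^ 2048 = 11379

11379


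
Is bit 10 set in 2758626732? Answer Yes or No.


0b10100100011011010100110110101100, bit 10 = 1. Yes

Yes


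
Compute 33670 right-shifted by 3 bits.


0b1000001110000110 >> 3 = 0b1000001110000 = 4208

4208


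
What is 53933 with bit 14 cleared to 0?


53933 & ~(1 << 14) = 37549

37549


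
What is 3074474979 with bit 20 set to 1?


3074474979 | (1 << 20) = 3074474979 | 1048576 = 3075523555

3075523555


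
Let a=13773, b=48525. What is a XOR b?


13773 ^ 48525 = 34880

34880


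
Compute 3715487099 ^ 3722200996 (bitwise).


0b11011101011101011101010101111011 ^ 0b11011101110111000100011110100100 = 0b101010011001001011011111 = 11113183

11113183


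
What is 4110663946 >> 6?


0b11110101000000111100000100001010 >> 6 = 0b11110101000000111100000100 = 64229124

64229124


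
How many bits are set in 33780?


0b1000001111110100 has 8 set bits

8


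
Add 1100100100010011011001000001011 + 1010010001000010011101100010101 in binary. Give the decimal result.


1100100100010011011001000001011 + 1010010001000010011101100010101 = 10110110101010101110110100100000 = 3064655136

3064655136


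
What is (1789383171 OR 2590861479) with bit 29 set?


Step 1: 1789383171 | 2590861479 = 4210031271
Step 2: 4210031271 | (1 << 29) = 4210031271 | 536870912 = 4210031271

4210031271


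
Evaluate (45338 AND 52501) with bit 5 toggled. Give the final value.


Step 1: 45338 & 52501 = 33040
Step 2: 33040 ^ (1 << 5) = 33040 ^ 32 = 33072

33072


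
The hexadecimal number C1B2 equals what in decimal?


C1B2 hex = 49586 decimal

49586


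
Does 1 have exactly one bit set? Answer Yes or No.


0b1. Only one bit set => Yes

Yes


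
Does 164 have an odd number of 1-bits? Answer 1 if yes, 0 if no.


0b10100100 has 3 ones => parity 1

1


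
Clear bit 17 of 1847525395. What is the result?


1847525395 & ~(1 << 17) = 1847394323

1847394323


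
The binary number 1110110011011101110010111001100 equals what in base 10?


1110110011011101110010111001100 in decimal = 1986979276

1986979276


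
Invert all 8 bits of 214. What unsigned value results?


214 ^ 255 = 41

41


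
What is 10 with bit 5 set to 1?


10 | (1 << 5) = 10 | 32 = 42

42


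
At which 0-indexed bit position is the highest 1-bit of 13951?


0b11011001111111. Highest set bit at position 13

13


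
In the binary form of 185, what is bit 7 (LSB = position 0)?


0b10111001, position 7 = 1

1


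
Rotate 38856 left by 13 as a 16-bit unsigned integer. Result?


Rotate 0b1001011111001000 left by 13 (16-bit) = 0b1001011111001 = 4857

4857


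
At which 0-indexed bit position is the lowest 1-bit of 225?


0b11100001. Lowest set bit at position 0

0


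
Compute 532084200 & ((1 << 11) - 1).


532084200 & 2047 = 1512

1512


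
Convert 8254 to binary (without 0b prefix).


8254 = 10000000111110 in binary

10000000111110


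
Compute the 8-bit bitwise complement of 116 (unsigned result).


~0b1110100 = 0b10001011 = 139 (8-bit unsigned)

139


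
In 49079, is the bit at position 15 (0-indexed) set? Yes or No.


0b1011111110110111, bit 15 = 1. Yes

Yes


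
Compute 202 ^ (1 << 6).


202 ^ (1 << 6) = 202 ^ 64 = 138

138


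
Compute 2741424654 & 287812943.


0b10100011011001101101001000001110 & 0b10001001001111010110101001111 = 0b1001001101000000000001110 = 19300366

19300366


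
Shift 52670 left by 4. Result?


0b1100110110111110 << 4 = 0b11001101101111100000 = 842720

842720


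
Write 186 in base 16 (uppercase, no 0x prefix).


186 = BA hex

BA


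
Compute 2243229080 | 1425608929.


0b10000101101101001111010110011000 | 0b1010100111110010001000011100001 = 0b11010101111111011111010111111001 = 3590190585

3590190585


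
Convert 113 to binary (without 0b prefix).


113 = 1110001 in binary

1110001


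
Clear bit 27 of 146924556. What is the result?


146924556 & ~(1 << 27) = 12706828

12706828


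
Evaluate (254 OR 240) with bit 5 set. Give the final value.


Step 1: 254 | 240 = 254
Step 2: 254 | (1 << 5) = 254 | 32 = 254

254


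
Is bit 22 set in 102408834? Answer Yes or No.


0b110000110101010001010000010, bit 22 = 0. No

No


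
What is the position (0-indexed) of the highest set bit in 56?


0b111000. Highest set bit at position 5

5


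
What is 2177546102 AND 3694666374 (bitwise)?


0b10000001110010101011011101110110 & 0b11011100001110000010001010000110 = 0b10000000000010000010001000000110 = 2148016646

2148016646


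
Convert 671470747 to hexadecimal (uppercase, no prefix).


671470747 = 2805D49B hex

2805D49B


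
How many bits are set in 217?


0b11011001 has 5 set bits

5


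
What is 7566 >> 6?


0b1110110001110 >> 6 = 0b1110110 = 118

118


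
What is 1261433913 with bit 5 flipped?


1261433913 ^ (1 << 5) = 1261433913 ^ 32 = 1261433881

1261433881


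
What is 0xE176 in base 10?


E176 hex = 57718 decimal

57718


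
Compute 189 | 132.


0b10111101 | 0b10000100 = 0b10111101 = 189

189


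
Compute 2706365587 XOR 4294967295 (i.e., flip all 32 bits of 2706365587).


2706365587 ^ 4294967295 = 1588601708

1588601708


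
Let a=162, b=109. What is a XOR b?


162 ^ 109 = 207

207


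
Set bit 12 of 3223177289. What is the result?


3223177289 | (1 << 12) = 3223177289 | 4096 = 3223181385

3223181385


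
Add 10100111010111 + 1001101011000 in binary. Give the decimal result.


10100111010111 + 1001101011000 = 11110100101111 = 15663

15663


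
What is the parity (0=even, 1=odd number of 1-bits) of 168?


0b10101000 has 3 ones => parity 1

1


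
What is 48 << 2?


0b110000 << 2 = 0b11000000 = 192

192


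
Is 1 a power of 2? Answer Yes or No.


0b1. Only one bit set => Yes

Yes


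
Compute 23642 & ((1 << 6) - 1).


23642 & 63 = 26

26


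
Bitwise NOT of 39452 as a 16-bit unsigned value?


~0b1001101000011100 = 0b110010111100011 = 26083 (16-bit unsigned)

26083


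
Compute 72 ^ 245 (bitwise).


0b1001000 ^ 0b11110101 = 0b10111101 = 189

189


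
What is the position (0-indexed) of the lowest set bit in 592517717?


0b100011010100010001101001010101. Lowest set bit at position 0

0


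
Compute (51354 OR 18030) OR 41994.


Step 1: 51354 | 18030 = 52990
Step 2: 52990 | 41994 = 61182

61182


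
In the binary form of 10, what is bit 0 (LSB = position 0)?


0b1010, position 0 = 0

0


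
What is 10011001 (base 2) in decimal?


10011001 in decimal = 153

153


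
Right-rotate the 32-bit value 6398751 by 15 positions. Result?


Rotate 0b11000011010001100011111 right by 15 (32-bit) = 0b1000110001111100000000011000011 = 1178468547

1178468547


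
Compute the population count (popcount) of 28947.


0b111000100010011 has 7 set bits

7


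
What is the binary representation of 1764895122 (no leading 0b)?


1764895122 = 1101001001100100010100110010010 in binary

1101001001100100010100110010010


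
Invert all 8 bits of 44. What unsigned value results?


44 ^ 255 = 211

211


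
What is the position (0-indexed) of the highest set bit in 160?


0b10100000. Highest set bit at position 7

7


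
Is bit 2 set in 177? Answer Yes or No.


0b10110001, bit 2 = 0. No

No


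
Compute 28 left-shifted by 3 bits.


0b11100 << 3 = 0b11100000 = 224

224


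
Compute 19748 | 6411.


0b100110100100100 | 0b1100100001011 = 0b101110100101111 = 23855

23855


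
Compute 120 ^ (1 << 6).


120 ^ (1 << 6) = 120 ^ 64 = 56

56


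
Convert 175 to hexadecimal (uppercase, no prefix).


175 = AF hex

AF


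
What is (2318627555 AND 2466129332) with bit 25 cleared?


Step 1: 2318627555 & 2466129332 = 2184323232
Step 2: 2184323232 & ~(1 << 25) = 2150768800

2150768800


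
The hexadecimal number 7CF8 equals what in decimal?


7CF8 hex = 31992 decimal

31992


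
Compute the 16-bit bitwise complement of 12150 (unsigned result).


~0b10111101110110 = 0b1101000010001001 = 53385 (16-bit unsigned)

53385


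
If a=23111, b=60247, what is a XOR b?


23111 ^ 60247 = 45328

45328


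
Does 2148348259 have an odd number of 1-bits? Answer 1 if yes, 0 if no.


0b10000000000011010011000101100011 has 11 ones => parity 1

1


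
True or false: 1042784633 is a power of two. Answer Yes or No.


0b111110001001111010000101111001. Multiple bits set => No

No


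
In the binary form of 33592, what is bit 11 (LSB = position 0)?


0b1000001100111000, position 11 = 0

0


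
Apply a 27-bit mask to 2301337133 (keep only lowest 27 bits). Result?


2301337133 & 134217727 = 19635757

19635757


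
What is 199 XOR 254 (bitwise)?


0b11000111 ^ 0b11111110 = 0b111001 = 57

57


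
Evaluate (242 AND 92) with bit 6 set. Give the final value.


Step 1: 242 & 92 = 80
Step 2: 80 | (1 << 6) = 80 | 64 = 80

80


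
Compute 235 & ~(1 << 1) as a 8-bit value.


235 & ~(1 << 1) = 233

233


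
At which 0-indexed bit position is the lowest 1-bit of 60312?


0b1110101110011000. Lowest set bit at position 3

3


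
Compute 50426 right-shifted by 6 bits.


0b1100010011111010 >> 6 = 0b1100010011 = 787

787


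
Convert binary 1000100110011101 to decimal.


1000100110011101 in decimal = 35229

35229


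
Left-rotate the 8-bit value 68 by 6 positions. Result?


Rotate 0b1000100 left by 6 (8-bit) = 0b10001 = 17

17


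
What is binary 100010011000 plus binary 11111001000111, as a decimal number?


100010011000 + 11111001000111 = 100011011011111 = 18143

18143


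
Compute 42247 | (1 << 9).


42247 | (1 << 9) = 42247 | 512 = 42759

42759


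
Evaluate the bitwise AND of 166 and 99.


0b10100110 & 0b1100011 = 0b100010 = 34

34


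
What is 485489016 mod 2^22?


485489016 & 4194303 = 3144056

3144056


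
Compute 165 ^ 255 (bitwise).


0b10100101 ^ 0b11111111 = 0b1011010 = 90

90


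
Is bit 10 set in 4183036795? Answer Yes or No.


0b11111001010101000001001101111011, bit 10 = 0. No

No


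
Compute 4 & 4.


0b100 & 0b100 = 0b100 = 4

4


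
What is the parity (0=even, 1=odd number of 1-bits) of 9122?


0b10001110100010 has 6 ones => parity 0

0


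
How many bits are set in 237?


0b11101101 has 6 set bits

6


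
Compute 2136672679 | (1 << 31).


2136672679 | (1 << 31) = 2136672679 | 2147483648 = 4284156327

4284156327


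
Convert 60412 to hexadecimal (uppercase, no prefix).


60412 = EBFC hex

EBFC


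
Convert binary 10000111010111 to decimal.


10000111010111 in decimal = 8663

8663


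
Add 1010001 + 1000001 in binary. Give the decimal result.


1010001 + 1000001 = 10010010 = 146

146


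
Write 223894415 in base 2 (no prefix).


223894415 = 1101010110000101101110001111 in binary

1101010110000101101110001111


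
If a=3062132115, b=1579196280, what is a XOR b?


3062132115 ^ 1579196280 = 3903124203

3903124203


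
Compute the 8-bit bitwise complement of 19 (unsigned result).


~0b10011 = 0b11101100 = 236 (8-bit unsigned)

236


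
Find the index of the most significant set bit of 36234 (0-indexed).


0b1000110110001010. Highest set bit at position 15

15


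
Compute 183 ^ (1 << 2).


183 ^ (1 << 2) = 183 ^ 4 = 179

179


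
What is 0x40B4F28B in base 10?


40B4F28B hex = 1085600395 decimal

1085600395


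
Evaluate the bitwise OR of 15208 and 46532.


0b11101101101000 | 0b1011010111000100 = 0b1011111111101100 = 49132

49132


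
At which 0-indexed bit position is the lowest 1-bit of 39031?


0b1001100001110111. Lowest set bit at position 0

0


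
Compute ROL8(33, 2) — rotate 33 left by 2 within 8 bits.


Rotate 0b100001 left by 2 (8-bit) = 0b10000100 = 132

132


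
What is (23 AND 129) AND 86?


Step 1: 23 & 129 = 1
Step 2: 1 & 86 = 0

0


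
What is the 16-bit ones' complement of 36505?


36505 ^ 65535 = 29030

29030


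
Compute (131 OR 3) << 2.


Step 1: 131 | 3 = 131
Step 2: 131 << 2 = 524

524


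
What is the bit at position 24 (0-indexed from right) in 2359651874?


0b10001100101001010110111000100010, position 24 = 0

0


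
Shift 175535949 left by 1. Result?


0b1010011101100111011101001101 << 1 = 0b10100111011001110111010011010 = 351071898

351071898


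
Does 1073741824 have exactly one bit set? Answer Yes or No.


0b1000000000000000000000000000000. Only one bit set => Yes

Yes


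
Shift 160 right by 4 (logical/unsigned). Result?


0b10100000 >> 4 = 0b1010 = 10

10


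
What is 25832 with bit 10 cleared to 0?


25832 & ~(1 << 10) = 24808

24808


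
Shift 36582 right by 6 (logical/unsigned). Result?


0b1000111011100110 >> 6 = 0b1000111011 = 571

571


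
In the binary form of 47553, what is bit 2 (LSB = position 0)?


0b1011100111000001, position 2 = 0

0


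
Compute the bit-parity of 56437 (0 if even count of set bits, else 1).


0b1101110001110101 has 10 ones => parity 0

0


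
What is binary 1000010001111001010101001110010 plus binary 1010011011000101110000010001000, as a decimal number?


1000010001111001010101001110010 + 1010011011000101110000010001000 = 10010101100111111000101011111010 = 2510260986

2510260986


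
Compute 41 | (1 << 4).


41 | (1 << 4) = 41 | 16 = 57

57


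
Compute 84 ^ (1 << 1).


84 ^ (1 << 1) = 84 ^ 2 = 86

86


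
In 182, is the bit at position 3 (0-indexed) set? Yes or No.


0b10110110, bit 3 = 0. No

No


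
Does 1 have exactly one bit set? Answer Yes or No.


0b1. Only one bit set => Yes

Yes


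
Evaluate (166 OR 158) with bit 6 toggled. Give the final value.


Step 1: 166 | 158 = 190
Step 2: 190 ^ (1 << 6) = 190 ^ 64 = 254

254


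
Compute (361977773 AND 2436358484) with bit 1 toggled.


Step 1: 361977773 & 2436358484 = 286474500
Step 2: 286474500 ^ (1 << 1) = 286474500 ^ 2 = 286474502

286474502


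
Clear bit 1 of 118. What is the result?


118 & ~(1 << 1) = 116

116


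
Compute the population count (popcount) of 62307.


0b1111001101100011 has 10 set bits

10


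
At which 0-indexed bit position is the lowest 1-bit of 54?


0b110110. Lowest set bit at position 1

1


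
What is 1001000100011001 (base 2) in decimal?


1001000100011001 in decimal = 37145

37145


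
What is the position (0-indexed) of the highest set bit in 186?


0b10111010. Highest set bit at position 7

7


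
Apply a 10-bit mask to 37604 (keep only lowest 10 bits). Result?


37604 & 1023 = 740

740


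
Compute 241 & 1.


0b11110001 & 0b1 = 0b1 = 1

1


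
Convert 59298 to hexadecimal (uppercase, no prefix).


59298 = E7A2 hex

E7A2


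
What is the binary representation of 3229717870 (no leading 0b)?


3229717870 = 11000000100000011001010101101110 in binary

11000000100000011001010101101110


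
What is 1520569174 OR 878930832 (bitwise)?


0b1011010101000100000101101010110 | 0b110100011000110110101110010000 = 0b1111110111000110110101111010110 = 2128833494

2128833494


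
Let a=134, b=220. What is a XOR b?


134 ^ 220 = 90

90


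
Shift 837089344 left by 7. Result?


0b110001111001001111100001000000 << 7 = 0b1100011110010011111000010000000000000 = 107147436032

107147436032


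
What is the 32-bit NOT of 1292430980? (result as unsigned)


~0b1001101000010001110111010000100 = 0b10110010111101110001000101111011 = 3002536315 (32-bit unsigned)

3002536315


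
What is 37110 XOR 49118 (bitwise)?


0b1001000011110110 ^ 0b1011111111011110 = 0b10111100101000 = 12072

12072


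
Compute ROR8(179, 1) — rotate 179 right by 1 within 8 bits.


Rotate 0b10110011 right by 1 (8-bit) = 0b11011001 = 217

217


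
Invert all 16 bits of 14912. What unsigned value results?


14912 ^ 65535 = 50623

50623


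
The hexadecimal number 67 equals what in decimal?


67 hex = 103 decimal

103


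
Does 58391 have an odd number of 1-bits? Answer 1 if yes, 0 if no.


0b1110010000010111 has 8 ones => parity 0

0


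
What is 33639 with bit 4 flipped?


33639 ^ (1 << 4) = 33639 ^ 16 = 33655

33655


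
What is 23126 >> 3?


0b101101001010110 >> 3 = 0b101101001010 = 2890

2890


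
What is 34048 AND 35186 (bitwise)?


0b1000010100000000 & 0b1000100101110010 = 0b1000000100000000 = 33024

33024


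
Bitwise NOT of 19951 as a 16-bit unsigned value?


~0b100110111101111 = 0b1011001000010000 = 45584 (16-bit unsigned)

45584


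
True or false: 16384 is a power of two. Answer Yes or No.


0b100000000000000. Only one bit set => Yes

Yes


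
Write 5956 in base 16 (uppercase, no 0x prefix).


5956 = 1744 hex

1744


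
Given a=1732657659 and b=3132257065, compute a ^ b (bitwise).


1732657659 ^ 3132257065 = 3723768530

3723768530


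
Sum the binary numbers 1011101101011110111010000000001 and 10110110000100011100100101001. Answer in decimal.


1011101101011110111010000000001 + 10110110000100011100100101001 = 1110100011100011010110100101010 = 1953606954

1953606954


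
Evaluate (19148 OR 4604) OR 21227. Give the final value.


Step 1: 19148 | 4604 = 23548
Step 2: 23548 | 21227 = 23551

23551


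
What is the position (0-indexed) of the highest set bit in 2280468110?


0b10000111111011010010111010001110. Highest set bit at position 31

31


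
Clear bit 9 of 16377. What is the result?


16377 & ~(1 << 9) = 15865

15865


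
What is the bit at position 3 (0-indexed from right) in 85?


0b1010101, position 3 = 0

0


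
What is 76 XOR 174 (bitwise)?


0b1001100 ^ 0b10101110 = 0b11100010 = 226

226


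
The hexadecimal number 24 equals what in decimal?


24 hex = 36 decimal

36


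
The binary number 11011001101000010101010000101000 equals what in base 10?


11011001101000010101010000101000 in decimal = 3651228712

3651228712


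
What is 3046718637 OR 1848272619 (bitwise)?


0b10110101100110010011110010101101 | 0b1101110001010100110011011101011 = 0b11111111101110110111111011101111 = 4290477807

4290477807


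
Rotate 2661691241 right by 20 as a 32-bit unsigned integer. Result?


Rotate 0b10011110101001100010111101101001 right by 20 (32-bit) = 0b1100010111101101001100111101010 = 1660328426

1660328426


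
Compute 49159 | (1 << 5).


49159 | (1 << 5) = 49159 | 32 = 49191

49191


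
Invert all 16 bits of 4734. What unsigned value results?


4734 ^ 65535 = 60801

60801


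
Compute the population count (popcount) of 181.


0b10110101 has 5 set bits

5


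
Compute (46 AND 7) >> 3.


Step 1: 46 & 7 = 6
Step 2: 6 >> 3 = 0

0


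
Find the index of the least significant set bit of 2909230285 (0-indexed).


0b10101101011001110101010011001101. Lowest set bit at position 0

0


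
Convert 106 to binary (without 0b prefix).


106 = 1101010 in binary

1101010


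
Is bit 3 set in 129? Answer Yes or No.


0b10000001, bit 3 = 0. No

No


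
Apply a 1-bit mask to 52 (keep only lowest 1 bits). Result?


52 & 1 = 0

0


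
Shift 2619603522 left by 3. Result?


0b10011100001000111111101001000010 << 3 = 0b10011100001000111111101001000010000 = 20956828176

20956828176


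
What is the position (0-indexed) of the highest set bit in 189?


0b10111101. Highest set bit at position 7

7


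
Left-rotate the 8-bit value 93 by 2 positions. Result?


Rotate 0b1011101 left by 2 (8-bit) = 0b1110101 = 117

117


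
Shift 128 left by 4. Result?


0b10000000 << 4 = 0b100000000000 = 2048

2048


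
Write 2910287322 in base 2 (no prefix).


2910287322 = 10101101011101110111010111011010 in binary

10101101011101110111010111011010


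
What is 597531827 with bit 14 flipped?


597531827 ^ (1 << 14) = 597531827 ^ 16384 = 597548211

597548211


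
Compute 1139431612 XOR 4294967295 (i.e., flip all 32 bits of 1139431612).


1139431612 ^ 4294967295 = 3155535683

3155535683


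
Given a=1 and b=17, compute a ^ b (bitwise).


1 ^ 17 = 16

16


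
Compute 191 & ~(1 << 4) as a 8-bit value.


191 & ~(1 << 4) = 175

175


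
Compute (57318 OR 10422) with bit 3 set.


Step 1: 57318 | 10422 = 65526
Step 2: 65526 | (1 << 3) = 65526 | 8 = 65534

65534


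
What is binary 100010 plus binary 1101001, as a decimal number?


100010 + 1101001 = 10001011 = 139

139


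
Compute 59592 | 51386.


0b1110100011001000 | 0b1100100010111010 = 0b1110100011111010 = 59642

59642


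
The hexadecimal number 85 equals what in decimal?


85 hex = 133 decimal

133


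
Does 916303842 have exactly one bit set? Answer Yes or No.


0b110110100111011010111111100010. Multiple bits set => No

No


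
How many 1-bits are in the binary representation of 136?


0b10001000 has 2 set bits

2


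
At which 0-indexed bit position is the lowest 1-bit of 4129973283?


0b11110110001010100110010000100011. Lowest set bit at position 0

0


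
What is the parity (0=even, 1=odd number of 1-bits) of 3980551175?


0b11101101010000100110010000000111 has 14 ones => parity 0

0


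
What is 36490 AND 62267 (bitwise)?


0b1000111010001010 & 0b1111001100111011 = 0b1000001000001010 = 33290

33290


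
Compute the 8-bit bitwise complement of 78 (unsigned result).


~0b1001110 = 0b10110001 = 177 (8-bit unsigned)

177


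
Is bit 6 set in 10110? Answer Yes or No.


0b10011101111110, bit 6 = 1. Yes

Yes


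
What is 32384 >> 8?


0b111111010000000 >> 8 = 0b1111110 = 126

126


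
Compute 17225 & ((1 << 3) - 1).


17225 & 7 = 1

1


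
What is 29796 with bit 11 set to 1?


29796 | (1 << 11) = 29796 | 2048 = 31844

31844


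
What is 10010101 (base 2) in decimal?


10010101 in decimal = 149

149


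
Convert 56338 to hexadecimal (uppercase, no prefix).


56338 = DC12 hex

DC12


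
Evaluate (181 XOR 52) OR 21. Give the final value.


Step 1: 181 ^ 52 = 129
Step 2: 129 | 21 = 149

149


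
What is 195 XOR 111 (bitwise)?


0b11000011 ^ 0b1101111 = 0b10101100 = 172

172


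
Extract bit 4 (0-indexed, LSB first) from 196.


0b11000100, position 4 = 0

0


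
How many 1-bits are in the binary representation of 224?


0b11100000 has 3 set bits

3


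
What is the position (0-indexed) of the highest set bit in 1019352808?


0b111100110000100001011011101000. Highest set bit at position 29

29


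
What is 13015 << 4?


0b11001011010111 << 4 = 0b110010110101110000 = 208240

208240


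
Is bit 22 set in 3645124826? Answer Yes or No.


0b11011001010001000011000011011010, bit 22 = 1. Yes

Yes


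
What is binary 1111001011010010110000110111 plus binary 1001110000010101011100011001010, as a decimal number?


1111001011010010110000110111 + 1001110000010101011100011001010 = 1011101001101111110010100000001 = 1563944193

1563944193


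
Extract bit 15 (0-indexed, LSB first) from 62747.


0b1111010100011011, position 15 = 1

1


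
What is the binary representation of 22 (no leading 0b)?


22 = 10110 in binary

10110


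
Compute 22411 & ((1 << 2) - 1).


22411 & 3 = 3

3


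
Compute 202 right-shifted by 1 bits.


0b11001010 >> 1 = 0b1100101 = 101

101


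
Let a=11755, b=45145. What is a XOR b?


11755 ^ 45145 = 40370

40370


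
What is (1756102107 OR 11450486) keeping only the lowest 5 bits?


Step 1: 1756102107 | 11450486 = 1756364287
Step 2: 1756364287 & 31 = 31

31


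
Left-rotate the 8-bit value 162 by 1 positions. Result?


Rotate 0b10100010 left by 1 (8-bit) = 0b1000101 = 69

69


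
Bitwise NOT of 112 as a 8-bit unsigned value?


~0b1110000 = 0b10001111 = 143 (8-bit unsigned)

143


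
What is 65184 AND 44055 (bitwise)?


0b1111111010100000 & 0b1010110000010111 = 0b1010110000000000 = 44032

44032


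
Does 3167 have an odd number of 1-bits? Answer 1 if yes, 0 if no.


0b110001011111 has 8 ones => parity 0

0


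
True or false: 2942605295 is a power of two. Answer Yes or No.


0b10101111011001001001011111101111. Multiple bits set => No

No


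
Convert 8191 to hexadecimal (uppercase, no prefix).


8191 = 1FFF hex

1FFF


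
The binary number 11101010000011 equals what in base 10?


11101010000011 in decimal = 14979

14979


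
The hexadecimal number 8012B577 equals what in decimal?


8012B577 hex = 2148709751 decimal

2148709751


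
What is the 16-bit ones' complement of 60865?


60865 ^ 65535 = 4670

4670


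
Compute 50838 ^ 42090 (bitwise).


0b1100011010010110 ^ 0b1010010001101010 = 0b110001011111100 = 25340

25340


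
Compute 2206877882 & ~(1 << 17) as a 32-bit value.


2206877882 & ~(1 << 17) = 2206746810

2206746810


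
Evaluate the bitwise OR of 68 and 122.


0b1000100 | 0b1111010 = 0b1111110 = 126

126


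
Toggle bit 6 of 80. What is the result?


80 ^ (1 << 6) = 80 ^ 64 = 16

16


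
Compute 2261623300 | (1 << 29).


2261623300 | (1 << 29) = 2261623300 | 536870912 = 2798494212

2798494212


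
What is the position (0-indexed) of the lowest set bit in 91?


0b1011011. Lowest set bit at position 0

0


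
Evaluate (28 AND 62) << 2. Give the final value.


Step 1: 28 & 62 = 28
Step 2: 28 << 2 = 112

112


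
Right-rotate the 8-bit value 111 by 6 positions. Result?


Rotate 0b1101111 right by 6 (8-bit) = 0b10111101 = 189

189


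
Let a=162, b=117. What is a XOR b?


162 ^ 117 = 215

215


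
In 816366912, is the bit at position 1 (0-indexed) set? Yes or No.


0b110000101010001100010101000000, bit 1 = 0. No

No


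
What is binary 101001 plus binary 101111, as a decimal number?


101001 + 101111 = 1011000 = 88

88


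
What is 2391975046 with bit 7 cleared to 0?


2391975046 & ~(1 << 7) = 2391974918

2391974918


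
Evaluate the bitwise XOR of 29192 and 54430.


0b111001000001000 ^ 0b1101010010011110 = 0b1010011010010110 = 42646

42646


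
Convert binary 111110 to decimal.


111110 in decimal = 62

62


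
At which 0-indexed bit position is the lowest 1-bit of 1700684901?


0b1100101010111100110010001100101. Lowest set bit at position 0

0


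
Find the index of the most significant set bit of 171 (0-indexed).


0b10101011. Highest set bit at position 7

7


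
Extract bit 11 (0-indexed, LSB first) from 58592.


0b1110010011100000, position 11 = 0

0


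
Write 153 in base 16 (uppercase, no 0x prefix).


153 = 99 hex

99


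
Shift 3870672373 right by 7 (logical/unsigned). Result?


0b11100110101101011100010111110101 >> 7 = 0b1110011010110101110001011 = 30239627

30239627


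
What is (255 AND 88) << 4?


Step 1: 255 & 88 = 88
Step 2: 88 << 4 = 1408

1408


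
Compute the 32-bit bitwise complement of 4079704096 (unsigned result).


~0b11110011001010110101100000100000 = 0b1100110101001010011111011111 = 215263199 (32-bit unsigned)

215263199


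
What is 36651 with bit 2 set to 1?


36651 | (1 << 2) = 36651 | 4 = 36655

36655


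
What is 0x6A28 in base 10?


6A28 hex = 27176 decimal

27176


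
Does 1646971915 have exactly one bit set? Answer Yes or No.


0b1100010001010101100110000001011. Multiple bits set => No

No
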